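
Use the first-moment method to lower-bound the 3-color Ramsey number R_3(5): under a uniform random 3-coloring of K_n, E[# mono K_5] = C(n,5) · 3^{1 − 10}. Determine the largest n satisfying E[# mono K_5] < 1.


We need C(n, 5) · 3^{1 − 10} < 1, i.e. C(n, 5) < 3^{10 − 1} = 19683.
Check values of n near the boundary:
  n = 18: C(18, 5) = 8568; 8568 < 19683? YES
  n = 19: C(19, 5) = 11628; 11628 < 19683? YES
  n = 20: C(20, 5) = 15504; 15504 < 19683? YES
  n = 21: C(21, 5) = 20349; 20349 < 19683? NO
The largest n with C(n, 5) < 19683 is n = 20 (where E[X] = 5168/6561 ≈ 0.7877). Hence R_3(5) > 20, i.e. R_3(5) ≥ 21.

Largest n = 20; hence R_3(5) > 20.


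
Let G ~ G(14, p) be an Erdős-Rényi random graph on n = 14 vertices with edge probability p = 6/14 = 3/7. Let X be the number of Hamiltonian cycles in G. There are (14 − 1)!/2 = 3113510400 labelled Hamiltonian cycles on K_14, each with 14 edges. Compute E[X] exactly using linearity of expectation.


K_14 has (14 − 1)!/2 = 3113510400 labelled Hamiltonian cycles.
For each such Hamiltonian cycle H, let X_H = 1 if all 14 edges of H are present in G. Then P[X_H = 1] = p^{14} = (3/7)^{14} = 4782969/678223072849.
Summing the indicators: E[X] = Σ_H E[X_H] = 3113510400 · p^{14} = 3113510400 · 4782969/678223072849 = 2127403389196800/96889010407.
Numerically: E[X] ≈ 2.2e+04.

E[X] = 3113510400 · (3/7)^{14} = 2127403389196800/96889010407 ≈ 2.2e+04.


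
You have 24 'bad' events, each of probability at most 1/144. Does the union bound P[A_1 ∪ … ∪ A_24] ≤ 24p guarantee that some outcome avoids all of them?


Union bound: P[∪_{i=1}^{24} A_i] ≤ Σ_i P[A_i] ≤ 24·p = 24·(1/144) = 1/6.
Numerically: 1/6 ≈ 0.16667.
Is 1/6 < 1? YES.
Since P[∪ A_i] ≤ 1/6 < 1, the complement has P[∩ A_i^c] ≥ 1 − 1/6 = 5/6 > 0, so some outcome avoids every A_i.

24·p = 1/6 ≈ 0.16667; existence CERTIFIED by the union bound.


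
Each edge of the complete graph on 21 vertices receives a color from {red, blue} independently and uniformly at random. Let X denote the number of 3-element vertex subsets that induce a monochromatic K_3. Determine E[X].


Let X = Σ_S X_S over the C(21, 3) = 1330 subsets S of size 3, where X_S = 1 if the K_3 on S is monochromatic.
For a fixed S, the K_3 on S has C(3, 2) = 3 edges. P[all 3 edges red] = (1/2)^3, and likewise for blue, so P[monochromatic] = 2·(1/2)^3 = 2^{1 − 3} = 1/4.
Summing: E[X] = C(21, 3) · 2^{1 − 3} = 1330 · 1/4 = 665/2.
Numerically: E[X] ≈ 332.500000.

E[X] = C(21,3)·2^(1−C(3,2)) = 665/2 ≈ 332.500000.


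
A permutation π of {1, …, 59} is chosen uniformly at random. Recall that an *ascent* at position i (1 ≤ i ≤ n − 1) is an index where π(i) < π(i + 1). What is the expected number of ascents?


Write X = Σ X_I over i = 1, …, 58, with X_I the indicator of one ascent.
There are 58 indicators.
For each fixed i, the pair (π(i), π(i+1)) is a uniformly random ordered pair of distinct values from {1, …, 59}; by symmetry P[π(i) < π(i+1)] = 1/2.
By linearity: E[X] = 58 · (1/2) = (59 − 1) · (1/2) = 29 ≈ 29.0000.

E[X] = 29 = 29.0000.


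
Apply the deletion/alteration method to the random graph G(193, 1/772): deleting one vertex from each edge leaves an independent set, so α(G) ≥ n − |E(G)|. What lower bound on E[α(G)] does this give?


E[|E(G)|] = C(193, 2)·p = 18528 · (1/772) = 24.
E[α(G)] ≥ n − E[|E(G)|] = 193 − 24 = 169.
Numerically: ≈ 169.000.
(This is only a lower bound; the true E[α(G)] may be larger.)

E[α(G)] ≥ 169 ≈ 169.000.


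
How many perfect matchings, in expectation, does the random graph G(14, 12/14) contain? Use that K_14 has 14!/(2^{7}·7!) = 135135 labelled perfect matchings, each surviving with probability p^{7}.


K_14 has 14!/(2^{7}·7!) = 135135 labelled perfect matchings.
For each such perfect matching H, let X_H = 1 if all 7 edges of H are present in G. Then P[X_H = 1] = p^{7} = (6/7)^{7} = 279936/823543.
Summing the indicators: E[X] = Σ_H E[X_H] = 135135 · p^{7} = 135135 · 279936/823543 = 5404164480/117649.
Numerically: E[X] ≈ 4.593e+04.

E[X] = 135135 · (6/7)^{7} = 5404164480/117649 ≈ 4.593e+04.


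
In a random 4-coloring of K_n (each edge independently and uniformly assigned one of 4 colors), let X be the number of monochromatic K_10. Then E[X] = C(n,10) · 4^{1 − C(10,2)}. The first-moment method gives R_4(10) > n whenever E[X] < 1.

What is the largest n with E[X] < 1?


We need C(n, 10) · 4^{1 − 45} < 1, i.e. C(n, 10) < 4^{45 − 1} = 309485009821345068724781056.
Check values of n near the boundary:
  n = 2020: C(2020, 10) = 304832018578739931133653656; 304832018578739931133653656 < 309485009821345068724781056? YES
  n = 2021: C(2021, 10) = 306347841644770462864800616; 306347841644770462864800616 < 309485009821345068724781056? YES
  n = 2022: C(2022, 10) = 307870445231474093395937796; 307870445231474093395937796 < 309485009821345068724781056? YES
  n = 2023: C(2023, 10) = 309399856285778485315440716; 309399856285778485315440716 < 309485009821345068724781056? YES
  n = 2024: C(2024, 10) = 310936101848269937576192656; 310936101848269937576192656 < 309485009821345068724781056? NO
The largest n with C(n, 10) < 309485009821345068724781056 is n = 2023 (where E[X] = 77349964071444621328860179/77371252455336267181195264 ≈ 0.9997). Hence R_4(10) > 2023, i.e. R_4(10) ≥ 2024.

Largest n = 2023; hence R_4(10) > 2023.


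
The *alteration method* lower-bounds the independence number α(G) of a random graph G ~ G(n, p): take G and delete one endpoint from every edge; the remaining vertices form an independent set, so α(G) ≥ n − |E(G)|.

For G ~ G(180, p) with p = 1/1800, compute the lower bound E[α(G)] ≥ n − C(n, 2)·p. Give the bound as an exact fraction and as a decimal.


E[|E(G)|] = C(180, 2)·p = 16110 · (1/1800) = 179/20.
E[α(G)] ≥ n − E[|E(G)|] = 180 − 179/20 = 3421/20.
Numerically: ≈ 171.05000.
(This is only a lower bound; the true E[α(G)] may be larger.)

E[α(G)] ≥ 3421/20 ≈ 171.05000.


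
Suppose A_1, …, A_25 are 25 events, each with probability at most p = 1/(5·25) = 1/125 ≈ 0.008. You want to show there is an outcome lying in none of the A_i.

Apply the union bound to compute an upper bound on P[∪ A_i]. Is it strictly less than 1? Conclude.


Union bound: P[∪_{i=1}^{25} A_i] ≤ Σ_i P[A_i] ≤ 25·p = 25·(1/125) = 1/5.
Numerically: 1/5 ≈ 0.200.
Is 1/5 < 1? YES.
Since P[∪ A_i] ≤ 1/5 < 1, the complement has P[∩ A_i^c] ≥ 1 − 1/5 = 4/5 > 0, so some outcome avoids every A_i.

25·p = 1/5 ≈ 0.200; existence CERTIFIED by the union bound.


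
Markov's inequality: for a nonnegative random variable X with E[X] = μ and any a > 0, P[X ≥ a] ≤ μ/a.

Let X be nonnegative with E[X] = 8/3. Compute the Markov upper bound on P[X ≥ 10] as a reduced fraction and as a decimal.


μ = E[X] = 8/3, a = 10.
Markov: P[X ≥ 10] ≤ μ/a = (8/3)/10 = 4/15.
Numerically: ≈ 0.266667.
(Since a = 10 > μ = 2.666667, the bound 4/15 is < 1 and informative.)

P[X ≥ 10] ≤ 4/15 ≈ 0.266667.


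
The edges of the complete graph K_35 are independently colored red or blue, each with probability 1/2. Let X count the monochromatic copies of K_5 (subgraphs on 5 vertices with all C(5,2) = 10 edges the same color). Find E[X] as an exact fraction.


Let X = Σ_S X_S over the C(35, 5) = 324632 subsets S of size 5, where X_S = 1 if the K_5 on S is monochromatic.
For a fixed S, the K_5 on S has C(5, 2) = 10 edges. P[all 10 edges red] = (1/2)^10, and likewise for blue, so P[monochromatic] = 2·(1/2)^10 = 2^{1 − 10} = 1/512.
Summing: E[X] = C(35, 5) · 2^{1 − 10} = 324632 · 1/512 = 40579/64.
Numerically: E[X] ≈ 634.046875.

E[X] = C(35,5)·2^(1−C(5,2)) = 40579/64 ≈ 634.046875.


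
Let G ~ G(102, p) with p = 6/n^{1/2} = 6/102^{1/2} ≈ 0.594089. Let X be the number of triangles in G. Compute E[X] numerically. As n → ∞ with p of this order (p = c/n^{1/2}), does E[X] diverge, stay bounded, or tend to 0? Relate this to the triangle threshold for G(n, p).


Number of potential triangles: C(102, 3) = 171700.
Each occurs with probability p³ ≈ (0.594089)³ ≈ 2.09678303e-01.
By linearity: E[X] = C(102, 3)·p³ ≈ 171700 · 2.09678303e-01 ≈ 36001.764663.
Since α = 1/2 < 1, p = c/n^{1/2} ≫ 1/n is above the triangle threshold p ~ 1/n. Asymptotically E[X] ~ (c³/6)·n^{3(1−α)} = (6³/6)·n^{1.5} → ∞; triangles are abundant w.h.p.

E[X] ≈ 36001.764663; in regime p = Θ(1/n^{1/2}) E[X] diverges (above the triangle threshold p ~ 1/n).


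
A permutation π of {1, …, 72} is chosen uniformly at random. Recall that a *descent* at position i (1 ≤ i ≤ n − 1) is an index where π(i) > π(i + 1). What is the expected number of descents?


Write X = Σ X_I over i = 1, …, 71, with X_I the indicator of one descent.
There are 71 indicators.
For each fixed i, the pair (π(i), π(i+1)) is a uniformly random ordered pair of distinct values from {1, …, 72}; by symmetry P[π(i) > π(i+1)] = 1/2.
By linearity: E[X] = 71 · (1/2) = (72 − 1) · (1/2) = 71/2 ≈ 35.5000.

E[X] = 71/2 = 35.5000.


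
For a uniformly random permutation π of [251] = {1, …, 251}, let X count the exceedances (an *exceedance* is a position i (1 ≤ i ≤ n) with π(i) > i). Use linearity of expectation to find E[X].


Write X = Σ_{i=1}^{251} X_i, where X_i = 1_{π(i) > i}.
For each fixed i, π(i) is uniform over {1, …, 251} (marginal of a uniform permutation), so P[π(i) > i] = (n − i)/n. Summing: Σ_{i=1}^{251} (n − i)/n = (0 + 1 + … + 250)/251 = 251(251 − 1)/(2·251) = (251 − 1)/2.
Hence E[X] = Σ_{i=1}^{251} (251 − i)/251 = 125 ≈ 125.000000.

E[X] = 125 = 125.000000.


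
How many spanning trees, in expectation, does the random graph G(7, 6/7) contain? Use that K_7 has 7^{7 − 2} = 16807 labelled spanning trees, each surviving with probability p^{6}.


K_7 has 7^{7 − 2} = 16807 labelled spanning trees.
For each such spanning tree H, let X_H = 1 if all 6 edges of H are present in G. Then P[X_H = 1] = p^{6} = (6/7)^{6} = 46656/117649.
By linearity of expectation: E[X] = Σ_H E[X_H] = 16807 · p^{6} = 16807 · 46656/117649 = 46656/7.
Numerically: E[X] ≈ 6.67e+03.

E[X] = 16807 · (6/7)^{6} = 46656/7 ≈ 6.67e+03.


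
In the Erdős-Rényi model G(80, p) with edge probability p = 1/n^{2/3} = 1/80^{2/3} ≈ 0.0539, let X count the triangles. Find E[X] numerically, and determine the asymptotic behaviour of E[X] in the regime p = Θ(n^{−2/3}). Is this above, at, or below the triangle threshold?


Number of potential triangles: C(80, 3) = 82160.
Each occurs with probability p³ ≈ (0.0539)³ ≈ 1.56250e-04.
By linearity: E[X] = C(80, 3)·p³ ≈ 82160 · 1.56250e-04 ≈ 12.838.
Since α = 2/3 < 1, p = c/n^{2/3} ≫ 1/n is above the triangle threshold p ~ 1/n. Asymptotically E[X] ~ (c³/6)·n^{3(1−α)} = (1³/6)·n^{1} → ∞; triangles are abundant w.h.p.

E[X] ≈ 12.838; in regime p = Θ(1/n^{2/3}) E[X] diverges (above the triangle threshold p ~ 1/n).


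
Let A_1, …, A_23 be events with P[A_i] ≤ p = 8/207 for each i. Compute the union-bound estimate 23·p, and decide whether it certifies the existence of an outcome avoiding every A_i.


Union bound: P[∪_{i=1}^{23} A_i] ≤ Σ_i P[A_i] ≤ 23·p = 23·(8/207) = 8/9.
Numerically: 8/9 ≈ 0.888889.
Is 8/9 < 1? YES.
Since P[∪ A_i] ≤ 8/9 < 1, the complement has P[∩ A_i^c] ≥ 1 − 8/9 = 1/9 > 0, so some outcome avoids every A_i.

23·p = 8/9 ≈ 0.888889; existence CERTIFIED by the union bound.


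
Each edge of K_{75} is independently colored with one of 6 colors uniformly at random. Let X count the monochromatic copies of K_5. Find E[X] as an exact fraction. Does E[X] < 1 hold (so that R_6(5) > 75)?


E[X] = C(75, 5) · 6^{1 − 10} = 17259390 · 6^{−9} = 17259390/10077696.
As a reduced fraction: E[X] = 958855/559872 ≈ 1.7126.
Is E[X] < 1? NO.
Since E[X] ≥ 1, the first-moment bound is inconclusive at n = 75; it does NOT by itself certify R_6(5) > 75.

E[X] = 958855/559872 ≈ 1.7126; E[X] ≥ 1; first-moment method inconclusive here.


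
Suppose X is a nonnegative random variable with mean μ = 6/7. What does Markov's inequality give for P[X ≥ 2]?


μ = E[X] = 6/7, a = 2.
Markov: P[X ≥ 2] ≤ μ/a = (6/7)/2 = 3/7.
Numerically: ≈ 0.429.
(Since a = 2 > μ = 0.857, the bound 3/7 is < 1 and informative.)

P[X ≥ 2] ≤ 3/7 ≈ 0.429.


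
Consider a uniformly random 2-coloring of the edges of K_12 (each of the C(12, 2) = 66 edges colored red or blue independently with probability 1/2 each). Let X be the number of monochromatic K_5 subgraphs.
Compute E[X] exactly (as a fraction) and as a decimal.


Let X = Σ_S X_S over the C(12, 5) = 792 subsets S of size 5, where X_S = 1 if the K_5 on S is monochromatic.
For a fixed S, the K_5 on S has C(5, 2) = 10 edges. P[all 10 edges red] = (1/2)^10, and likewise for blue, so P[monochromatic] = 2·(1/2)^10 = 2^{1 − 10} = 1/512.
By linearity: E[X] = C(12, 5) · 2^{1 − 10} = 792 · 1/512 = 99/64.
Numerically: E[X] ≈ 1.547.

E[X] = C(12,5)·2^(1−C(5,2)) = 99/64 ≈ 1.547.


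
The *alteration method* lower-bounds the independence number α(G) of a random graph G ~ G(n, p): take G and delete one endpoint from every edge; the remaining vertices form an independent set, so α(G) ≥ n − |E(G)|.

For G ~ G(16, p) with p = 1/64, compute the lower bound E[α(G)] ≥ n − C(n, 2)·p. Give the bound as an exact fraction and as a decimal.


E[|E(G)|] = C(16, 2)·p = 120 · (1/64) = 15/8.
E[α(G)] ≥ n − E[|E(G)|] = 16 − 15/8 = 113/8.
Numerically: ≈ 14.125.
(This is only a lower bound; the true E[α(G)] may be larger.)

E[α(G)] ≥ 113/8 ≈ 14.125.


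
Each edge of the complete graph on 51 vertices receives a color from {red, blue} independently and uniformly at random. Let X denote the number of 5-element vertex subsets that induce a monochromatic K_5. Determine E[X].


Let X = Σ_S X_S over the C(51, 5) = 2349060 subsets S of size 5, where X_S = 1 if the K_5 on S is monochromatic.
For a fixed S, the K_5 on S has C(5, 2) = 10 edges. P[all 10 edges red] = (1/2)^10, and likewise for blue, so P[monochromatic] = 2·(1/2)^10 = 2^{1 − 10} = 1/512.
By linearity: E[X] = C(51, 5) · 2^{1 − 10} = 2349060 · 1/512 = 587265/128.
Numerically: E[X] ≈ 4588.008.

E[X] = C(51,5)·2^(1−C(5,2)) = 587265/128 ≈ 4588.008.


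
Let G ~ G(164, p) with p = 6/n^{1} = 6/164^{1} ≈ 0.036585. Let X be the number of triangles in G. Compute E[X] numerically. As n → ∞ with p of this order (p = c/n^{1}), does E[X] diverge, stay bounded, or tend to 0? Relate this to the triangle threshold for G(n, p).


Number of potential triangles: C(164, 3) = 721764.
Each occurs with probability p³ ≈ (0.036585)³ ≈ 4.8969110e-05.
By linearity: E[X] = C(164, 3)·p³ ≈ 721764 · 4.8969110e-05 ≈ 35.34414.
Here α = 1, so p = 6/n is exactly at the triangle threshold p ~ 1/n. Asymptotically E[X] → c³/6 = 6³/6 = 36 ≈ 36.00000, a bounded constant. In this regime the triangle count is asymptotically Poisson(c³/6).

E[X] ≈ 35.34414; in regime p = Θ(1/n^{1}) E[X] stays bounded (at the triangle threshold p ~ 1/n).


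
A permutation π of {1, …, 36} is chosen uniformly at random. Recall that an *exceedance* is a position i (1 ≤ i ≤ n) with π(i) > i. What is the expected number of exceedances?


Write X = Σ_{i=1}^{36} X_i, where X_i = 1_{π(i) > i}.
For each fixed i, π(i) is uniform over {1, …, 36} (marginal of a uniform permutation), so P[π(i) > i] = (n − i)/n. Summing: Σ_{i=1}^{36} (n − i)/n = (0 + 1 + … + 35)/36 = 36(36 − 1)/(2·36) = (36 − 1)/2.
Hence E[X] = Σ_{i=1}^{36} (36 − i)/36 = 35/2 ≈ 17.500.

E[X] = 35/2 = 17.500.


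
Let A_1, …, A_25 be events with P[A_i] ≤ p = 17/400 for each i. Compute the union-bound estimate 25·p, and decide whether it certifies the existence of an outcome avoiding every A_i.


Union bound: P[∪_{i=1}^{25} A_i] ≤ Σ_i P[A_i] ≤ 25·p = 25·(17/400) = 17/16.
Numerically: 17/16 ≈ 1.06250.
Is 17/16 < 1? NO.
Since the bound 17/16 is ≥ 1, the union bound is uninformative here; it does NOT by itself certify existence.

25·p = 17/16 ≈ 1.06250; existence NOT certified by the union bound.


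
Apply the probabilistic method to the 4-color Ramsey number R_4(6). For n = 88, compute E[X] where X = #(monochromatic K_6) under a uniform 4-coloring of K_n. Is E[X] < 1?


E[X] = C(88, 6) · 4^{1 − 15} = 541931236 · 4^{−14} = 541931236/268435456.
As a reduced fraction: E[X] = 135482809/67108864 ≈ 2.0189.
Is E[X] < 1? NO.
Since E[X] ≥ 1, the first-moment bound is inconclusive at n = 88; it does NOT by itself certify R_4(6) > 88.

E[X] = 135482809/67108864 ≈ 2.0189; E[X] ≥ 1; first-moment method inconclusive here.


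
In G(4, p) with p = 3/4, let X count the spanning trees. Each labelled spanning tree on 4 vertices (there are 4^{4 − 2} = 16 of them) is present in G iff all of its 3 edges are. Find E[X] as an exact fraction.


K_4 has 4^{4 − 2} = 16 labelled spanning trees.
For each such spanning tree H, let X_H = 1 if all 3 edges of H are present in G. Then P[X_H = 1] = p^{3} = (3/4)^{3} = 27/64.
By linearity: E[X] = Σ_H E[X_H] = 16 · p^{3} = 16 · 27/64 = 27/4.
Numerically: E[X] ≈ 6.75.

E[X] = 16 · (3/4)^{3} = 27/4 ≈ 6.75.


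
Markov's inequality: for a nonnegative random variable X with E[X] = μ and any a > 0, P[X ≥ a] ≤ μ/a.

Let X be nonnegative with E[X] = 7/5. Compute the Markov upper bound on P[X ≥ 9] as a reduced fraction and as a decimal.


μ = E[X] = 7/5, a = 9.
Markov: P[X ≥ 9] ≤ μ/a = (7/5)/9 = 7/45.
Numerically: ≈ 0.156.
(Since a = 9 > μ = 1.400, the bound 7/45 is < 1 and informative.)

P[X ≥ 9] ≤ 7/45 ≈ 0.156.


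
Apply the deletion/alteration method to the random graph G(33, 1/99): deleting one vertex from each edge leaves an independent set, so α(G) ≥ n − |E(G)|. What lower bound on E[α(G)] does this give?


E[|E(G)|] = C(33, 2)·p = 528 · (1/99) = 16/3.
E[α(G)] ≥ n − E[|E(G)|] = 33 − 16/3 = 83/3.
Numerically: ≈ 27.6667.
(This is only a lower bound; the true E[α(G)] may be larger.)

E[α(G)] ≥ 83/3 ≈ 27.6667.


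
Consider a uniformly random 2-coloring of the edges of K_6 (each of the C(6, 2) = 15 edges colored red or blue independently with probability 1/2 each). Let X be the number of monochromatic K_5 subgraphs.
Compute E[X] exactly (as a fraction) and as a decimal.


Let X = Σ_S X_S over the C(6, 5) = 6 subsets S of size 5, where X_S = 1 if the K_5 on S is monochromatic.
For a fixed S, the K_5 on S has C(5, 2) = 10 edges. P[all 10 edges red] = (1/2)^10, and likewise for blue, so P[monochromatic] = 2·(1/2)^10 = 2^{1 − 10} = 1/512.
Summing: E[X] = C(6, 5) · 2^{1 − 10} = 6 · 1/512 = 3/256.
Numerically: E[X] ≈ 0.012.

E[X] = C(6,5)·2^(1−C(5,2)) = 3/256 ≈ 0.012.


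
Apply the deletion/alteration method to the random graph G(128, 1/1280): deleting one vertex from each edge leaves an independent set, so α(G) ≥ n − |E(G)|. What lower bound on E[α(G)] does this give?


E[|E(G)|] = C(128, 2)·p = 8128 · (1/1280) = 127/20.
E[α(G)] ≥ n − E[|E(G)|] = 128 − 127/20 = 2433/20.
Numerically: ≈ 121.65000.
(This is only a lower bound; the true E[α(G)] may be larger.)

E[α(G)] ≥ 2433/20 ≈ 121.65000.


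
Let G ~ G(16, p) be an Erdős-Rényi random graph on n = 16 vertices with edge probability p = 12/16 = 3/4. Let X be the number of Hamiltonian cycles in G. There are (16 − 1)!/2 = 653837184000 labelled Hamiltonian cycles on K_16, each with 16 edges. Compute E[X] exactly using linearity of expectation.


K_16 has (16 − 1)!/2 = 653837184000 labelled Hamiltonian cycles.
For each such Hamiltonian cycle H, let X_H = 1 if all 16 edges of H are present in G. Then P[X_H = 1] = p^{16} = (3/4)^{16} = 43046721/4294967296.
Summing the indicators: E[X] = Σ_H E[X_H] = 653837184000 · p^{16} = 653837184000 · 43046721/4294967296 = 27485885585032875/4194304.
Numerically: E[X] ≈ 6.5531e+09.

E[X] = 653837184000 · (3/4)^{16} = 27485885585032875/4194304 ≈ 6.5531e+09.


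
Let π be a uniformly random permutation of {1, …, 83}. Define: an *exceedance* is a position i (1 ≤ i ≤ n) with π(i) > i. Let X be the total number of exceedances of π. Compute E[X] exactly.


Write X = Σ_{i=1}^{83} X_i, where X_i = 1_{π(i) > i}.
For each fixed i, π(i) is uniform over {1, …, 83} (marginal of a uniform permutation), so P[π(i) > i] = (n − i)/n. Summing: Σ_{i=1}^{83} (n − i)/n = (0 + 1 + … + 82)/83 = 83(83 − 1)/(2·83) = (83 − 1)/2.
Hence E[X] = Σ_{i=1}^{83} (83 − i)/83 = 41 ≈ 41.0000.

E[X] = 41 = 41.0000.


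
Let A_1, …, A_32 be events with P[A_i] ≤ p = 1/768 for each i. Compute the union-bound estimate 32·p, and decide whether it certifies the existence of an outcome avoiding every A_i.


Union bound: P[∪_{i=1}^{32} A_i] ≤ Σ_i P[A_i] ≤ 32·p = 32·(1/768) = 1/24.
Numerically: 1/24 ≈ 0.041667.
Is 1/24 < 1? YES.
Since P[∪ A_i] ≤ 1/24 < 1, the complement has P[∩ A_i^c] ≥ 1 − 1/24 = 23/24 > 0, so some outcome avoids every A_i.

32·p = 1/24 ≈ 0.041667; existence CERTIFIED by the union bound.


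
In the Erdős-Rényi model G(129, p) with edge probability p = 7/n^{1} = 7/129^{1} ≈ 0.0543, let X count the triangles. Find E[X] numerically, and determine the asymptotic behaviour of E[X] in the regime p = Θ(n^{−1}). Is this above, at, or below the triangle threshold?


Number of potential triangles: C(129, 3) = 349504.
Each occurs with probability p³ ≈ (0.0543)³ ≈ 1.59781e-04.
By linearity: E[X] = C(129, 3)·p³ ≈ 349504 · 1.59781e-04 ≈ 55.844.
Here α = 1, so p = 7/n is exactly at the triangle threshold p ~ 1/n. Asymptotically E[X] → c³/6 = 7³/6 = 343/6 ≈ 57.167, a bounded constant. In this regime the triangle count is asymptotically Poisson(c³/6).

E[X] ≈ 55.844; in regime p = Θ(1/n^{1}) E[X] stays bounded (at the triangle threshold p ~ 1/n).


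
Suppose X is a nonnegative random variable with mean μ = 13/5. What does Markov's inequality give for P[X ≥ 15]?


μ = E[X] = 13/5, a = 15.
Markov: P[X ≥ 15] ≤ μ/a = (13/5)/15 = 13/75.
Numerically: ≈ 0.17333.
(Since a = 15 > μ = 2.60000, the bound 13/75 is < 1 and informative.)

P[X ≥ 15] ≤ 13/75 ≈ 0.17333.


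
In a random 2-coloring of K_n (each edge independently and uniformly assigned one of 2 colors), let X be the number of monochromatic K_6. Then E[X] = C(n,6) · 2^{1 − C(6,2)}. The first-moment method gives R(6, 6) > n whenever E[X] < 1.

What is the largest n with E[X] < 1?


We need C(n, 6) · 2^{1 − 15} < 1, i.e. C(n, 6) < 2^{15 − 1} = 16384.
Check values of n near the boundary:
  n = 13: C(13, 6) = 1716; 1716 < 16384? YES
  n = 14: C(14, 6) = 3003; 3003 < 16384? YES
  n = 15: C(15, 6) = 5005; 5005 < 16384? YES
  n = 16: C(16, 6) = 8008; 8008 < 16384? YES
  n = 17: C(17, 6) = 12376; 12376 < 16384? YES
  n = 18: C(18, 6) = 18564; 18564 < 16384? NO
  n = 19: C(19, 6) = 27132; 27132 < 16384? NO
The largest n with C(n, 6) < 16384 is n = 17 (where E[X] = 1547/2048 ≈ 0.7554). Hence R(6, 6) > 17, i.e. R(6, 6) ≥ 18.

Largest n = 17; hence R(6, 6) > 17.


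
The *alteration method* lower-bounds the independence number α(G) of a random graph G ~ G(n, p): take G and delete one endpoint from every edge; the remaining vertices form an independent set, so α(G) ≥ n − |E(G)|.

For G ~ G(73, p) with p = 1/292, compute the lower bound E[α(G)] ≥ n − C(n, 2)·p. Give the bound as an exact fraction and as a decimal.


E[|E(G)|] = C(73, 2)·p = 2628 · (1/292) = 9.
E[α(G)] ≥ n − E[|E(G)|] = 73 − 9 = 64.
Numerically: ≈ 64.000.
(This is only a lower bound; the true E[α(G)] may be larger.)

E[α(G)] ≥ 64 ≈ 64.000.


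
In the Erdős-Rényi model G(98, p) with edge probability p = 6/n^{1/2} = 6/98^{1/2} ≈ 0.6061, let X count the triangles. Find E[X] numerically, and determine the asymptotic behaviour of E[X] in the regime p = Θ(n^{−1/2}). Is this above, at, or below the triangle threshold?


Number of potential triangles: C(98, 3) = 152096.
Each occurs with probability p³ ≈ (0.6061)³ ≈ 2.226459e-01.
By linearity: E[X] = C(98, 3)·p³ ≈ 152096 · 2.226459e-01 ≈ 33863.5458.
Since α = 1/2 < 1, p = c/n^{1/2} ≫ 1/n is above the triangle threshold p ~ 1/n. Asymptotically E[X] ~ (c³/6)·n^{3(1−α)} = (6³/6)·n^{1.5} → ∞; triangles are abundant w.h.p.

E[X] ≈ 33863.5458; in regime p = Θ(1/n^{1/2}) E[X] diverges (above the triangle threshold p ~ 1/n).


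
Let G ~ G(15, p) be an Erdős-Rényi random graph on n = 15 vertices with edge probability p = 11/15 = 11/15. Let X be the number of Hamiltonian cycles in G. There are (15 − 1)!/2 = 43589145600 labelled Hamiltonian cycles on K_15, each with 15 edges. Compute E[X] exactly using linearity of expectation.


K_15 has (15 − 1)!/2 = 43589145600 labelled Hamiltonian cycles.
For each such Hamiltonian cycle H, let X_H = 1 if all 15 edges of H are present in G. Then P[X_H = 1] = p^{15} = (11/15)^{15} = 4177248169415651/437893890380859375.
By linearity: E[X] = Σ_H E[X_H] = 43589145600 · p^{15} = 43589145600 · 4177248169415651/437893890380859375 = 29972457393249757754368/72081298828125.
Numerically: E[X] ≈ 4.16e+08.

E[X] = 43589145600 · (11/15)^{15} = 29972457393249757754368/72081298828125 ≈ 4.16e+08.


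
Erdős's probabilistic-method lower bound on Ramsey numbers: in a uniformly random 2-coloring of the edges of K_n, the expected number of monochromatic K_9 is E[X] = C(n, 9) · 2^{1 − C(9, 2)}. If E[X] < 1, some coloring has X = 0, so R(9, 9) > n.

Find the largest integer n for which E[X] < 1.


We need C(n, 9) · 2^{1 − 36} < 1, i.e. C(n, 9) < 2^{36 − 1} = 34359738368.
Check values of n near the boundary:
  n = 63: C(63, 9) = 23667689815; 23667689815 < 34359738368? YES
  n = 64: C(64, 9) = 27540584512; 27540584512 < 34359738368? YES
  n = 65: C(65, 9) = 31966749880; 31966749880 < 34359738368? YES
  n = 66: C(66, 9) = 37014131440; 37014131440 < 34359738368? NO
  n = 67: C(67, 9) = 42757703560; 42757703560 < 34359738368? NO
The largest n with C(n, 9) < 34359738368 is n = 65 (where E[X] = 3995843735/4294967296 ≈ 0.930). Hence R(9, 9) > 65, i.e. R(9, 9) ≥ 66.

Largest n = 65; hence R(9, 9) > 65.


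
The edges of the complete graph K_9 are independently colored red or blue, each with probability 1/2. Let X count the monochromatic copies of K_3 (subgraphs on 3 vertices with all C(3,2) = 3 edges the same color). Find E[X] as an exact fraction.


Let X = Σ_S X_S over the C(9, 3) = 84 subsets S of size 3, where X_S = 1 if the K_3 on S is monochromatic.
For a fixed S, the K_3 on S has C(3, 2) = 3 edges. P[all 3 edges red] = (1/2)^3, and likewise for blue, so P[monochromatic] = 2·(1/2)^3 = 2^{1 − 3} = 1/4.
By linearity: E[X] = C(9, 3) · 2^{1 − 3} = 84 · 1/4 = 21.
Numerically: E[X] ≈ 21.000000.

E[X] = C(9,3)·2^(1−C(3,2)) = 21 ≈ 21.000000.


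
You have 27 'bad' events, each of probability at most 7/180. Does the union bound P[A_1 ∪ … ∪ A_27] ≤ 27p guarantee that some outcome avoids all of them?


Union bound: P[∪_{i=1}^{27} A_i] ≤ Σ_i P[A_i] ≤ 27·p = 27·(7/180) = 21/20.
Numerically: 21/20 ≈ 1.050000.
Is 21/20 < 1? NO.
Since the bound 21/20 is ≥ 1, the union bound is uninformative here; it does NOT by itself certify existence.

27·p = 21/20 ≈ 1.050000; existence NOT certified by the union bound.


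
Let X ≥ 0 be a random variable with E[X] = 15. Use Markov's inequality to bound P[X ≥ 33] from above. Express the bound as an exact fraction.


μ = E[X] = 15, a = 33.
Markov: P[X ≥ 33] ≤ μ/a = (15)/33 = 5/11.
Numerically: ≈ 0.45455.
(Since a = 33 > μ = 15.00000, the bound 5/11 is < 1 and informative.)

P[X ≥ 33] ≤ 5/11 ≈ 0.45455.


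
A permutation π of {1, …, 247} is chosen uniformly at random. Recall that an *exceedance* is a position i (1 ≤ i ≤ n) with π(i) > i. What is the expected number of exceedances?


Write X = Σ_{i=1}^{247} X_i, where X_i = 1_{π(i) > i}.
For each fixed i, π(i) is uniform over {1, …, 247} (marginal of a uniform permutation), so P[π(i) > i] = (n − i)/n. Summing: Σ_{i=1}^{247} (n − i)/n = (0 + 1 + … + 246)/247 = 247(247 − 1)/(2·247) = (247 − 1)/2.
Hence E[X] = Σ_{i=1}^{247} (247 − i)/247 = 123 ≈ 123.000000.

E[X] = 123 = 123.000000.


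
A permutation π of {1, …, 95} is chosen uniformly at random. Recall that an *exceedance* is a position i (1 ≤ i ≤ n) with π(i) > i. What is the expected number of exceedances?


Write X = Σ_{i=1}^{95} X_i, where X_i = 1_{π(i) > i}.
For each fixed i, π(i) is uniform over {1, …, 95} (marginal of a uniform permutation), so P[π(i) > i] = (n − i)/n. Summing: Σ_{i=1}^{95} (n − i)/n = (0 + 1 + … + 94)/95 = 95(95 − 1)/(2·95) = (95 − 1)/2.
Hence E[X] = Σ_{i=1}^{95} (95 − i)/95 = 47 ≈ 47.00000.

E[X] = 47 = 47.00000.


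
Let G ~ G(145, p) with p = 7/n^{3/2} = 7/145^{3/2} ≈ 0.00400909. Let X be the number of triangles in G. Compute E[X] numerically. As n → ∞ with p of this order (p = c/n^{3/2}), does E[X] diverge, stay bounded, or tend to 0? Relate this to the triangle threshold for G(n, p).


Number of potential triangles: C(145, 3) = 497640.
Each occurs with probability p³ ≈ (0.00400909)³ ≈ 6.44374150e-08.
By linearity: E[X] = C(145, 3)·p³ ≈ 497640 · 6.44374150e-08 ≈ 0.032067.
Since α = 3/2 > 1, p = c/n^{3/2} = o(1/n) is below the triangle threshold p ~ 1/n. Asymptotically E[X] ~ (c³/6)·n^{3(1−α)} = (7³/6)·n^{-1.5} → 0, so by Markov's inequality G has no triangles w.h.p.

E[X] ≈ 0.032067; in regime p = Θ(1/n^{3/2}) E[X] tends to 0 (below the triangle threshold p ~ 1/n).


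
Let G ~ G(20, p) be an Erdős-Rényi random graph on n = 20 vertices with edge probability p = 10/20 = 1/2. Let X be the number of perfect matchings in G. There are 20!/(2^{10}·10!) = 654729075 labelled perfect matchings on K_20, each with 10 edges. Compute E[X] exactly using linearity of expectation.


K_20 has 20!/(2^{10}·10!) = 654729075 labelled perfect matchings.
For each such perfect matching H, let X_H = 1 if all 10 edges of H are present in G. Then P[X_H = 1] = p^{10} = (1/2)^{10} = 1/1024.
By linearity: E[X] = Σ_H E[X_H] = 654729075 · p^{10} = 654729075 · 1/1024 = 654729075/1024.
Numerically: E[X] ≈ 6.394e+05.

E[X] = 654729075 · (1/2)^{10} = 654729075/1024 ≈ 6.394e+05.


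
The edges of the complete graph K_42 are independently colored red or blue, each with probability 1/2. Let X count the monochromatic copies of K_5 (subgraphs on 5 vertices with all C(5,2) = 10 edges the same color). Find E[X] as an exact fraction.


Let X = Σ_S X_S over the C(42, 5) = 850668 subsets S of size 5, where X_S = 1 if the K_5 on S is monochromatic.
For a fixed S, the K_5 on S has C(5, 2) = 10 edges. P[all 10 edges red] = (1/2)^10, and likewise for blue, so P[monochromatic] = 2·(1/2)^10 = 2^{1 − 10} = 1/512.
Summing: E[X] = C(42, 5) · 2^{1 − 10} = 850668 · 1/512 = 212667/128.
Numerically: E[X] ≈ 1661.461.

E[X] = C(42,5)·2^(1−C(5,2)) = 212667/128 ≈ 1661.461.


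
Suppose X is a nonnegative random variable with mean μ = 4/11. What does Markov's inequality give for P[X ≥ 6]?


μ = E[X] = 4/11, a = 6.
Markov: P[X ≥ 6] ≤ μ/a = (4/11)/6 = 2/33.
Numerically: ≈ 0.060606.
(Since a = 6 > μ = 0.363636, the bound 2/33 is < 1 and informative.)

P[X ≥ 6] ≤ 2/33 ≈ 0.060606.


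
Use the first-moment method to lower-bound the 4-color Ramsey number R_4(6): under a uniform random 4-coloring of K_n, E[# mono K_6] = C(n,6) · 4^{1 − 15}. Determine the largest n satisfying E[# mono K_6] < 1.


We need C(n, 6) · 4^{1 − 15} < 1, i.e. C(n, 6) < 4^{15 − 1} = 268435456.
Check values of n near the boundary:
  n = 74: C(74, 6) = 185250786; 185250786 < 268435456? YES
  n = 75: C(75, 6) = 201359550; 201359550 < 268435456? YES
  n = 76: C(76, 6) = 218618940; 218618940 < 268435456? YES
  n = 77: C(77, 6) = 237093780; 237093780 < 268435456? YES
  n = 78: C(78, 6) = 256851595; 256851595 < 268435456? YES
  n = 79: C(79, 6) = 277962685; 277962685 < 268435456? NO
The largest n with C(n, 6) < 268435456 is n = 78 (where E[X] = 256851595/268435456 ≈ 0.956847). Hence R_4(6) > 78, i.e. R_4(6) ≥ 79.

Largest n = 78; hence R_4(6) > 78.


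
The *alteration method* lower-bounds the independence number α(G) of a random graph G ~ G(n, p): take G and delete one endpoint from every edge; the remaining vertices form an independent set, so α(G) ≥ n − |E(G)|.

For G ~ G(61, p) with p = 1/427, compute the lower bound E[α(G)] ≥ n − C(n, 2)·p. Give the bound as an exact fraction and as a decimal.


E[|E(G)|] = C(61, 2)·p = 1830 · (1/427) = 30/7.
E[α(G)] ≥ n − E[|E(G)|] = 61 − 30/7 = 397/7.
Numerically: ≈ 56.71429.
(This is only a lower bound; the true E[α(G)] may be larger.)

E[α(G)] ≥ 397/7 ≈ 56.71429.


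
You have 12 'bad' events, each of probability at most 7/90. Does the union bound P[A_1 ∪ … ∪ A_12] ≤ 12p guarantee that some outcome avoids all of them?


Union bound: P[∪_{i=1}^{12} A_i] ≤ Σ_i P[A_i] ≤ 12·p = 12·(7/90) = 14/15.
Numerically: 14/15 ≈ 0.9333.
Is 14/15 < 1? YES.
Since P[∪ A_i] ≤ 14/15 < 1, the complement has P[∩ A_i^c] ≥ 1 − 14/15 = 1/15 > 0, so some outcome avoids every A_i.

12·p = 14/15 ≈ 0.9333; existence CERTIFIED by the union bound.


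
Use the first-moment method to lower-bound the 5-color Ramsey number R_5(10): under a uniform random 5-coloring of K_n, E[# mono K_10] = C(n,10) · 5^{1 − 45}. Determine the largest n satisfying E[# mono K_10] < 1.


We need C(n, 10) · 5^{1 − 45} < 1, i.e. C(n, 10) < 5^{45 − 1} = 5684341886080801486968994140625.
Check values of n near the boundary:
  n = 5387: C(5387, 10) = 5624406917627224603154306376491; 5624406917627224603154306376491 < 5684341886080801486968994140625? YES
  n = 5388: C(5388, 10) = 5634865093375880654852250419586; 5634865093375880654852250419586 < 5684341886080801486968994140625? YES
  n = 5389: C(5389, 10) = 5645340767466558997768874792926; 5645340767466558997768874792926 < 5684341886080801486968994140625? YES
  n = 5390: C(5390, 10) = 5655833965919099070255434039753; 5655833965919099070255434039753 < 5684341886080801486968994140625? YES
  n = 5391: C(5391, 10) = 5666344714787188828795213697883; 5666344714787188828795213697883 < 5684341886080801486968994140625? YES
  n = 5392: C(5392, 10) = 5676873040158402483252283957448; 5676873040158402483252283957448 < 5684341886080801486968994140625? YES
  n = 5393: C(5393, 10) = 5687418968154238267170642278008; 5687418968154238267170642278008 < 5684341886080801486968994140625? NO
The largest n with C(n, 10) < 5684341886080801486968994140625 is n = 5392 (where E[X] = 5676873040158402483252283957448/5684341886080801486968994140625 ≈ 0.99869). Hence R_5(10) > 5392, i.e. R_5(10) ≥ 5393.

Largest n = 5392; hence R_5(10) > 5392.


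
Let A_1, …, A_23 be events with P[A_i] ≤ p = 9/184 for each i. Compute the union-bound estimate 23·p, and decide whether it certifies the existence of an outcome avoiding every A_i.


Union bound: P[∪_{i=1}^{23} A_i] ≤ Σ_i P[A_i] ≤ 23·p = 23·(9/184) = 9/8.
Numerically: 9/8 ≈ 1.125000.
Is 9/8 < 1? NO.
Since the bound 9/8 is ≥ 1, the union bound is uninformative here; it does NOT by itself certify existence.

23·p = 9/8 ≈ 1.125000; existence NOT certified by the union bound.


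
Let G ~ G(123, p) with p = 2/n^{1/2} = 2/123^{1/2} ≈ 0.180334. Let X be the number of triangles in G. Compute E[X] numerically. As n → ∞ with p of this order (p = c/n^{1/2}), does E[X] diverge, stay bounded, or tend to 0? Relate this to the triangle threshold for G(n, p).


Number of potential triangles: C(123, 3) = 302621.
Each occurs with probability p³ ≈ (0.180334)³ ≈ 5.86451795e-03.
By linearity: E[X] = C(123, 3)·p³ ≈ 302621 · 5.86451795e-03 ≈ 1774.726286.
Since α = 1/2 < 1, p = c/n^{1/2} ≫ 1/n is above the triangle threshold p ~ 1/n. Asymptotically E[X] ~ (c³/6)·n^{3(1−α)} = (2³/6)·n^{1.5} → ∞; triangles are abundant w.h.p.

E[X] ≈ 1774.726286; in regime p = Θ(1/n^{1/2}) E[X] diverges (above the triangle threshold p ~ 1/n).


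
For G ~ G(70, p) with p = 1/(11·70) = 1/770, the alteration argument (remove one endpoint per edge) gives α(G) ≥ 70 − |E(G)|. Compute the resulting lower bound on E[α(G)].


E[|E(G)|] = C(70, 2)·p = 2415 · (1/770) = 69/22.
E[α(G)] ≥ n − E[|E(G)|] = 70 − 69/22 = 1471/22.
Numerically: ≈ 66.8636.
(This is only a lower bound; the true E[α(G)] may be larger.)

E[α(G)] ≥ 1471/22 ≈ 66.8636.


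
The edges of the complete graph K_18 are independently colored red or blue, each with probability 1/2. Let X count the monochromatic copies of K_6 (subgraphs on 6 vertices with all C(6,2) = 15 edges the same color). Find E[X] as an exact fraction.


Let X = Σ_S X_S over the C(18, 6) = 18564 subsets S of size 6, where X_S = 1 if the K_6 on S is monochromatic.
For a fixed S, the K_6 on S has C(6, 2) = 15 edges. P[all 15 edges red] = (1/2)^15, and likewise for blue, so P[monochromatic] = 2·(1/2)^15 = 2^{1 − 15} = 1/16384.
By linearity: E[X] = C(18, 6) · 2^{1 − 15} = 18564 · 1/16384 = 4641/4096.
Numerically: E[X] ≈ 1.1331.

E[X] = C(18,6)·2^(1−C(6,2)) = 4641/4096 ≈ 1.1331.


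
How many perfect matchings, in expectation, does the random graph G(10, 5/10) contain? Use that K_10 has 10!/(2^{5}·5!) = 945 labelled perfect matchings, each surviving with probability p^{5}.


K_10 has 10!/(2^{5}·5!) = 945 labelled perfect matchings.
For each such perfect matching H, let X_H = 1 if all 5 edges of H are present in G. Then P[X_H = 1] = p^{5} = (1/2)^{5} = 1/32.
By linearity: E[X] = Σ_H E[X_H] = 945 · p^{5} = 945 · 1/32 = 945/32.
Numerically: E[X] ≈ 29.5.

E[X] = 945 · (1/2)^{5} = 945/32 ≈ 29.5.


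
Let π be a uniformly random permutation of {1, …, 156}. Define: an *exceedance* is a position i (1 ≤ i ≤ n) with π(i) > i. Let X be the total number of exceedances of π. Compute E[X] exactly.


Write X = Σ_{i=1}^{156} X_i, where X_i = 1_{π(i) > i}.
For each fixed i, π(i) is uniform over {1, …, 156} (marginal of a uniform permutation), so P[π(i) > i] = (n − i)/n. Summing: Σ_{i=1}^{156} (n − i)/n = (0 + 1 + … + 155)/156 = 156(156 − 1)/(2·156) = (156 − 1)/2.
Hence E[X] = Σ_{i=1}^{156} (156 − i)/156 = 155/2 ≈ 77.500.

E[X] = 155/2 = 77.500.


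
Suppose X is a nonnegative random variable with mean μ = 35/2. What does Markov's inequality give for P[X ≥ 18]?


μ = E[X] = 35/2, a = 18.
Markov: P[X ≥ 18] ≤ μ/a = (35/2)/18 = 35/36.
Numerically: ≈ 0.9722.
(Since a = 18 > μ = 17.5000, the bound 35/36 is < 1 and informative.)

P[X ≥ 18] ≤ 35/36 ≈ 0.9722.


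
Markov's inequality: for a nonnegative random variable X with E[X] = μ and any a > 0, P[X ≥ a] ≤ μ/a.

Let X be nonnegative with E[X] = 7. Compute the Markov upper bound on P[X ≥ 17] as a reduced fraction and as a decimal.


μ = E[X] = 7, a = 17.
Markov: P[X ≥ 17] ≤ μ/a = (7)/17 = 7/17.
Numerically: ≈ 0.412.
(Since a = 17 > μ = 7.000, the bound 7/17 is < 1 and informative.)

P[X ≥ 17] ≤ 7/17 ≈ 0.412.


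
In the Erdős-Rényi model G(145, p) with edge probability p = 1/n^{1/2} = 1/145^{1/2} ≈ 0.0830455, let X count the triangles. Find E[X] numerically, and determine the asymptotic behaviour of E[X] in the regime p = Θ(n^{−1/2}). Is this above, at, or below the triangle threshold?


Number of potential triangles: C(145, 3) = 497640.
Each occurs with probability p³ ≈ (0.0830455)³ ≈ 5.72727447e-04.
By linearity: E[X] = C(145, 3)·p³ ≈ 497640 · 5.72727447e-04 ≈ 285.012087.
Since α = 1/2 < 1, p = c/n^{1/2} ≫ 1/n is above the triangle threshold p ~ 1/n. Asymptotically E[X] ~ (c³/6)·n^{3(1−α)} = (1³/6)·n^{1.5} → ∞; triangles are abundant w.h.p.

E[X] ≈ 285.012087; in regime p = Θ(1/n^{1/2}) E[X] diverges (above the triangle threshold p ~ 1/n).


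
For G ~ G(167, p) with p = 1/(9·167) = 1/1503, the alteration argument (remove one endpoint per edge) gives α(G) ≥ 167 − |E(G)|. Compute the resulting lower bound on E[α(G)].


E[|E(G)|] = C(167, 2)·p = 13861 · (1/1503) = 83/9.
E[α(G)] ≥ n − E[|E(G)|] = 167 − 83/9 = 1420/9.
Numerically: ≈ 157.777778.
(This is only a lower bound; the true E[α(G)] may be larger.)

E[α(G)] ≥ 1420/9 ≈ 157.777778.
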